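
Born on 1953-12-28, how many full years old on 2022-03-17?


Birth: 1953-12-28
Reference: 2022-03-17
Year difference: 2022 - 1953 = 69
Birthday not yet reached in 2022, subtract 1

68 years old


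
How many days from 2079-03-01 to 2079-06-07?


From 2079-03-01 to 2079-06-07
2079-03-01: days before March = 31 + 28 = 59 (2079 is not a leap year); day of year = 59 + 1 = 60
2079-06-07: days before June = 31 + 28 + 31 + 30 + 31 = 151 (2079 is not a leap year); day of year = 151 + 7 = 158
Same year: 158 - 60 = 98

98 days


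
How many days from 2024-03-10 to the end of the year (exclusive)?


Day of year: 70 of 366
Remaining = 366 - 70

296 days


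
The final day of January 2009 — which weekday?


January 2009 has 31 days
Anchor: Jan 1, 2009. With p = 2009 - 1 = 2008: (p + p//4 - p//100 + p//400) mod 7 = (2008 + 502 - 20 + 5) mod 7 = 2495 mod 7 = 3 -> Thursday (Mon=0 ... Sun=6)
January 1 is the anchor itself -> Thursday
Last day offset: 31 - 1 = 30 days
Weekday index = (3 + 30) mod 7 = 5

Saturday, January 31


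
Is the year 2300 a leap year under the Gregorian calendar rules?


Gregorian leap year rule: divisible by 4, but not by 100, unless also by 400.
2300 is divisible by 100 but not 400 -> not a leap year

No


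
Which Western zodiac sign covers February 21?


Date: February 21
Conventional tropical zodiac dates: Pisces from February 19 onward; Aries starts March 21
February 21 falls within the Pisces range

Pisces


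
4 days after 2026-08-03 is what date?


Start: 2026-08-03, add 4 days
August 2026 has 31 days; 3 + 4 = 7 stays within August

Result: 2026-08-07


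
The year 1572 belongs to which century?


Century = (year - 1) // 100 + 1
= (1572 - 1) // 100 + 1
= 1571 // 100 + 1
= 15 + 1

16th century


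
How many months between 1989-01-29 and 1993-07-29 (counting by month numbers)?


From January 1989 to July 1993
4 years * 12 = 48 months, plus 6 months = 54

54 months


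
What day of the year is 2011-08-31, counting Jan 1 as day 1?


Date: August 31, 2011
Days in months 1 through 7: 212
Plus 31 days in August

Day of year: 243


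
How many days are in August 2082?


August 2082

31 days


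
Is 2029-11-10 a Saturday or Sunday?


Anchor: Jan 1, 2029. With p = 2029 - 1 = 2028: (p + p//4 - p//100 + p//400) mod 7 = (2028 + 507 - 20 + 5) mod 7 = 2520 mod 7 = 0 -> Monday (Mon=0 ... Sun=6)
Day of year: 314; offset = 313
Weekday index = (0 + 313) mod 7 = 5 -> Saturday
Weekend days: Saturday, Sunday

Yes


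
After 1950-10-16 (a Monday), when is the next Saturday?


Current: Monday
Target: Saturday
Days ahead: 5

Next Saturday: 1950-10-21


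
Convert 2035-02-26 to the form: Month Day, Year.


ISO 2035-02-26 parses as year=2035, month=02, day=26
Month 2 -> February

February 26, 2035


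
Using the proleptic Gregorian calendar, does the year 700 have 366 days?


Gregorian leap year rule: divisible by 4, but not by 100, unless also by 400.
700 is divisible by 100 but not 400 -> not a leap year

No


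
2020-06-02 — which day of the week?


Date: June 2, 2020
Anchor: Jan 1, 2020. With p = 2020 - 1 = 2019: (p + p//4 - p//100 + p//400) mod 7 = (2019 + 504 - 20 + 5) mod 7 = 2508 mod 7 = 2 -> Wednesday (Mon=0 ... Sun=6)
Days before June (Jan-May): 152; offset = 152 + 2 - 1 = 153
Weekday index = (2 + 153) mod 7 = 1

Day of the week: Tuesday


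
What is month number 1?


Month 1 of 12

January


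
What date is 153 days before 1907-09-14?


Start: 1907-09-14, subtract 153 days
Back 14 days from September 14 reaches August 31, 1907 -> 139 left
August 1907 has 31 days -> back to July 31, 1907 -> 108 left
July 1907 has 31 days -> back to June 30, 1907 -> 77 left
June 1907 has 30 days -> back to May 31, 1907 -> 47 left
May 1907 has 31 days -> back to April 30, 1907 -> 16 left
April 1907: 30 - 16 = 14 -> lands on April 14

Result: 1907-04-14


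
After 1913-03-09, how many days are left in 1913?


Day of year: 68 of 365
Remaining = 365 - 68

297 days


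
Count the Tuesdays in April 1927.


April 1927 has 30 days
Anchor: Jan 1, 1927. With p = 1927 - 1 = 1926: (p + p//4 - p//100 + p//400) mod 7 = (1926 + 481 - 19 + 4) mod 7 = 2392 mod 7 = 5 -> Saturday (Mon=0 ... Sun=6)
Days before April (Jan-Mar): 90; April 1 index = (5 + 90) mod 7 = 4 -> Friday
First Tuesday is April 5
Tuesdays: 5, 12, 19, 26

4 Tuesdays


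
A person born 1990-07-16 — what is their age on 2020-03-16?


Birth: 1990-07-16
Reference: 2020-03-16
Year difference: 2020 - 1990 = 30
Birthday not yet reached in 2020, subtract 1

29 years old


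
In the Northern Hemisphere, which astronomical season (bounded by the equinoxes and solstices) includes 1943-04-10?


Date: April 10
Astronomical Spring (approx.; exact equinox/solstice day varies by year): March 20 to June 20
April 10 falls within the Spring window

Spring


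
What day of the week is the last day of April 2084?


April 2084 has 30 days
Anchor: Jan 1, 2084. With p = 2084 - 1 = 2083: (p + p//4 - p//100 + p//400) mod 7 = (2083 + 520 - 20 + 5) mod 7 = 2588 mod 7 = 5 -> Saturday (Mon=0 ... Sun=6)
Days before April (Jan-Mar): 91; April 1 index = (5 + 91) mod 7 = 5 -> Saturday
Last day offset: 30 - 1 = 29 days
Weekday index = (5 + 29) mod 7 = 6

Sunday, April 30


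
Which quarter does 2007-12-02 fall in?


Month: December (month 12)
Q1: Jan-Mar, Q2: Apr-Jun, Q3: Jul-Sep, Q4: Oct-Dec

Q4


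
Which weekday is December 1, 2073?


Target: December 1, 2073
Anchor: Jan 1, 2073. With p = 2073 - 1 = 2072: (p + p//4 - p//100 + p//400) mod 7 = (2072 + 518 - 20 + 5) mod 7 = 2575 mod 7 = 6 -> Sunday (Mon=0 ... Sun=6)
Days before December (Jan-Nov): 334 days
Weekday index = (6 + 334) mod 7 = 4

Friday


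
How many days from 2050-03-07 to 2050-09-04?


From 2050-03-07 to 2050-09-04
2050-03-07: days before March = 31 + 28 = 59 (2050 is not a leap year); day of year = 59 + 7 = 66
2050-09-04: days before September = 31 + 28 + 31 + 30 + 31 + 30 + 31 + 31 = 243 (2050 is not a leap year); day of year = 243 + 4 = 247
Same year: 247 - 66 = 181

181 days


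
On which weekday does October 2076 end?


October 2076 has 31 days
Anchor: Jan 1, 2076. With p = 2076 - 1 = 2075: (p + p//4 - p//100 + p//400) mod 7 = (2075 + 518 - 20 + 5) mod 7 = 2578 mod 7 = 2 -> Wednesday (Mon=0 ... Sun=6)
Days before October (Jan-Sep): 274; October 1 index = (2 + 274) mod 7 = 3 -> Thursday
Last day offset: 31 - 1 = 30 days
Weekday index = (3 + 30) mod 7 = 5

Saturday, October 31


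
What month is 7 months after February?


February is month 2
2 + 7 = 9

September


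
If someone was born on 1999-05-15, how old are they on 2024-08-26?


Birth: 1999-05-15
Reference: 2024-08-26
Year difference: 2024 - 1999 = 25

25 years old


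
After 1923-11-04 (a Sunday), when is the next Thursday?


Current: Sunday
Target: Thursday
Days ahead: 4

Next Thursday: 1923-11-08


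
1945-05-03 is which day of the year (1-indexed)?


Date: May 3, 1945
Days in months 1 through 4: 120
Plus 3 days in May

Day of year: 123


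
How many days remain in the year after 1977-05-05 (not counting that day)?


Day of year: 125 of 365
Remaining = 365 - 125

240 days


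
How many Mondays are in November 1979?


November 1979 has 30 days
Anchor: Jan 1, 1979. With p = 1979 - 1 = 1978: (p + p//4 - p//100 + p//400) mod 7 = (1978 + 494 - 19 + 4) mod 7 = 2457 mod 7 = 0 -> Monday (Mon=0 ... Sun=6)
Days before November (Jan-Oct): 304; November 1 index = (0 + 304) mod 7 = 3 -> Thursday
First Monday is November 5
Mondays: 5, 12, 19, 26

4 Mondays


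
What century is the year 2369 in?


Century = (year - 1) // 100 + 1
= (2369 - 1) // 100 + 1
= 2368 // 100 + 1
= 23 + 1

24th century


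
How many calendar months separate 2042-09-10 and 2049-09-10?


From September 2042 to September 2049
7 years * 12 = 84 months = 84

84 months


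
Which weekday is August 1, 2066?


Target: August 1, 2066
Anchor: Jan 1, 2066. With p = 2066 - 1 = 2065: (p + p//4 - p//100 + p//400) mod 7 = (2065 + 516 - 20 + 5) mod 7 = 2566 mod 7 = 4 -> Friday (Mon=0 ... Sun=6)
Days before August (Jan-Jul): 212 days
Weekday index = (4 + 212) mod 7 = 6

Sunday


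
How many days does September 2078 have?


September 2078

30 days


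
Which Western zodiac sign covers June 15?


Date: June 15
Conventional tropical zodiac dates: Gemini from May 21 onward; Cancer starts June 21
June 15 falls within the Gemini range

Gemini


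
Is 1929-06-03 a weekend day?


Anchor: Jan 1, 1929. With p = 1929 - 1 = 1928: (p + p//4 - p//100 + p//400) mod 7 = (1928 + 482 - 19 + 4) mod 7 = 2395 mod 7 = 1 -> Tuesday (Mon=0 ... Sun=6)
Day of year: 154; offset = 153
Weekday index = (1 + 153) mod 7 = 0 -> Monday
Weekend days: Saturday, Sunday

No


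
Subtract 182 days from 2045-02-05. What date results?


Start: 2045-02-05, subtract 182 days
Back 5 days from February 5 reaches January 31, 2045 -> 177 left
January 2045 has 31 days -> back to December 31, 2044 -> 146 left
December 2044 has 31 days -> back to November 30, 2044 -> 115 left
November 2044 has 30 days -> back to October 31, 2044 -> 85 left
October 2044 has 31 days -> back to September 30, 2044 -> 54 left
September 2044 has 30 days -> back to August 31, 2044 -> 24 left
August 2044: 31 - 24 = 7 -> lands on August 7

Result: 2044-08-07


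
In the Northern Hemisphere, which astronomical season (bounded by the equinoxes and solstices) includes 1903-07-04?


Date: July 4
Astronomical Summer (approx.; exact equinox/solstice day varies by year): June 21 to September 21
July 4 falls within the Summer window

Summer


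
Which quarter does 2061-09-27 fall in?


Month: September (month 9)
Q1: Jan-Mar, Q2: Apr-Jun, Q3: Jul-Sep, Q4: Oct-Dec

Q3


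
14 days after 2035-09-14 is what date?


Start: 2035-09-14, add 14 days
September 2035 has 30 days; 14 + 14 = 28 stays within September

Result: 2035-09-28


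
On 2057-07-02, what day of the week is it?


Date: July 2, 2057
Anchor: Jan 1, 2057. With p = 2057 - 1 = 2056: (p + p//4 - p//100 + p//400) mod 7 = (2056 + 514 - 20 + 5) mod 7 = 2555 mod 7 = 0 -> Monday (Mon=0 ... Sun=6)
Days before July (Jan-Jun): 181; offset = 181 + 2 - 1 = 182
Weekday index = (0 + 182) mod 7 = 0

Day of the week: Monday


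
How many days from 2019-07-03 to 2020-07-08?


From 2019-07-03 to 2020-07-08
2019-07-03: days before July = 31 + 28 + 31 + 30 + 31 + 30 = 181 (2019 is not a leap year); day of year = 181 + 3 = 184
2020-07-08: days before July = 31 + 29 + 31 + 30 + 31 + 30 = 182 (2020 is a leap year); day of year = 182 + 8 = 190
Rest of 2019: 365 - 184 = 181
Total = 181 + 190 = 371

371 days


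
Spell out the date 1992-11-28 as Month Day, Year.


ISO 1992-11-28 parses as year=1992, month=11, day=28
Month 11 -> November

November 28, 1992


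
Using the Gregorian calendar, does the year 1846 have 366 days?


Gregorian leap year rule: divisible by 4, but not by 100, unless also by 400.
1846 is not divisible by 4 -> not a leap year

No


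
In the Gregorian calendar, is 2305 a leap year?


Gregorian leap year rule: divisible by 4, but not by 100, unless also by 400.
2305 is not divisible by 4 -> not a leap year

No


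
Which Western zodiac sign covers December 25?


Date: December 25
Conventional tropical zodiac dates: Capricorn from December 22 onward; Aquarius starts January 20
December 25 falls within the Capricorn range

Capricorn


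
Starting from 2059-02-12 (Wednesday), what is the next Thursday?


Current: Wednesday
Target: Thursday
Days ahead: 1

Next Thursday: 2059-02-13


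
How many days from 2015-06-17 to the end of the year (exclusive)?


Day of year: 168 of 365
Remaining = 365 - 168

197 days


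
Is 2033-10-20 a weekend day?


Anchor: Jan 1, 2033. With p = 2033 - 1 = 2032: (p + p//4 - p//100 + p//400) mod 7 = (2032 + 508 - 20 + 5) mod 7 = 2525 mod 7 = 5 -> Saturday (Mon=0 ... Sun=6)
Day of year: 293; offset = 292
Weekday index = (5 + 292) mod 7 = 3 -> Thursday
Weekend days: Saturday, Sunday

No


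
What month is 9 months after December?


December is month 12
12 + 9 = 21; wrap: 21 - 12 = 9

September


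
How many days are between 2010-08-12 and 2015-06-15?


From 2010-08-12 to 2015-06-15
2010-08-12: days before August = 31 + 28 + 31 + 30 + 31 + 30 + 31 = 212 (2010 is not a leap year); day of year = 212 + 12 = 224
2015-06-15: days before June = 31 + 28 + 31 + 30 + 31 = 151 (2015 is not a leap year); day of year = 151 + 15 = 166
Rest of 2010: 365 - 224 = 141
Full years 2011 (365), 2012 (366), 2013 (365), 2014 (365): 1461
Total = 141 + 1461 + 166 = 1768

1768 days


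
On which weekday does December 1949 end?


December 1949 has 31 days
Anchor: Jan 1, 1949. With p = 1949 - 1 = 1948: (p + p//4 - p//100 + p//400) mod 7 = (1948 + 487 - 19 + 4) mod 7 = 2420 mod 7 = 5 -> Saturday (Mon=0 ... Sun=6)
Days before December (Jan-Nov): 334; December 1 index = (5 + 334) mod 7 = 3 -> Thursday
Last day offset: 31 - 1 = 30 days
Weekday index = (3 + 30) mod 7 = 5

Saturday, December 31


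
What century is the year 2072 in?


Century = (year - 1) // 100 + 1
= (2072 - 1) // 100 + 1
= 2071 // 100 + 1
= 20 + 1

21st century


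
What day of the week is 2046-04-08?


Date: April 8, 2046
Anchor: Jan 1, 2046. With p = 2046 - 1 = 2045: (p + p//4 - p//100 + p//400) mod 7 = (2045 + 511 - 20 + 5) mod 7 = 2541 mod 7 = 0 -> Monday (Mon=0 ... Sun=6)
Days before April (Jan-Mar): 90; offset = 90 + 8 - 1 = 97
Weekday index = (0 + 97) mod 7 = 6

Day of the week: Sunday


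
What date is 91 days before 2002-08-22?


Start: 2002-08-22, subtract 91 days
Back 22 days from August 22 reaches July 31, 2002 -> 69 left
July 2002 has 31 days -> back to June 30, 2002 -> 38 left
June 2002 has 30 days -> back to May 31, 2002 -> 8 left
May 2002: 31 - 8 = 23 -> lands on May 23

Result: 2002-05-23


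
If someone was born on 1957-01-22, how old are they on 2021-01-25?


Birth: 1957-01-22
Reference: 2021-01-25
Year difference: 2021 - 1957 = 64

64 years old


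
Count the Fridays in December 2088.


December 2088 has 31 days
Anchor: Jan 1, 2088. With p = 2088 - 1 = 2087: (p + p//4 - p//100 + p//400) mod 7 = (2087 + 521 - 20 + 5) mod 7 = 2593 mod 7 = 3 -> Thursday (Mon=0 ... Sun=6)
Days before December (Jan-Nov): 335; December 1 index = (3 + 335) mod 7 = 2 -> Wednesday
First Friday is December 3
Fridays: 3, 10, 17, 24, 31

5 Fridays


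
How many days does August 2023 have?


August 2023

31 days


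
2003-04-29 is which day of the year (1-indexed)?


Date: April 29, 2003
Days in months 1 through 3: 90
Plus 29 days in April

Day of year: 119


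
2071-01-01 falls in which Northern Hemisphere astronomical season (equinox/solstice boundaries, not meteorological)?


Date: January 1
Astronomical Winter (approx.; exact equinox/solstice day varies by year): December 21 to March 19
January 1 falls within the Winter window

Winter


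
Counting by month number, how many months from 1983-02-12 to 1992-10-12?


From February 1983 to October 1992
9 years * 12 = 108 months, plus 8 months = 116

116 months


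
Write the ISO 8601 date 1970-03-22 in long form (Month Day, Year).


ISO 1970-03-22 parses as year=1970, month=03, day=22
Month 3 -> March

March 22, 1970


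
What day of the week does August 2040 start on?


Target: August 1, 2040
Anchor: Jan 1, 2040. With p = 2040 - 1 = 2039: (p + p//4 - p//100 + p//400) mod 7 = (2039 + 509 - 20 + 5) mod 7 = 2533 mod 7 = 6 -> Sunday (Mon=0 ... Sun=6)
Days before August (Jan-Jul): 213 days
Weekday index = (6 + 213) mod 7 = 2

Wednesday


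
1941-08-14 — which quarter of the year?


Month: August (month 8)
Q1: Jan-Mar, Q2: Apr-Jun, Q3: Jul-Sep, Q4: Oct-Dec

Q3


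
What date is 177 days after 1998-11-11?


Start: 1998-11-11, add 177 days
November 1998 has 30 days: 30 - 11 = 19 days to November 30 -> 158 left
December 1998 has 31 days -> 127 left
January 1999 has 31 days -> 96 left
February 1999 has 28 days -> 68 left
March 1999 has 31 days -> 37 left
April 1999 has 30 days -> 7 left
May 1999: 7 <= 31 -> lands on May 7

Result: 1999-05-07


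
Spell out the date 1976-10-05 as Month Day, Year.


ISO 1976-10-05 parses as year=1976, month=10, day=05
Month 10 -> October

October 5, 1976


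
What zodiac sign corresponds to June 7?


Date: June 7
Conventional tropical zodiac dates: Gemini from May 21 onward; Cancer starts June 21
June 7 falls within the Gemini range

Gemini


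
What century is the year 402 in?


Century = (year - 1) // 100 + 1
= (402 - 1) // 100 + 1
= 401 // 100 + 1
= 4 + 1

5th century


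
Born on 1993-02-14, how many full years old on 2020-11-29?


Birth: 1993-02-14
Reference: 2020-11-29
Year difference: 2020 - 1993 = 27

27 years old


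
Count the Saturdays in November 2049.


November 2049 has 30 days
Anchor: Jan 1, 2049. With p = 2049 - 1 = 2048: (p + p//4 - p//100 + p//400) mod 7 = (2048 + 512 - 20 + 5) mod 7 = 2545 mod 7 = 4 -> Friday (Mon=0 ... Sun=6)
Days before November (Jan-Oct): 304; November 1 index = (4 + 304) mod 7 = 0 -> Monday
First Saturday is November 6
Saturdays: 6, 13, 20, 27

4 Saturdays


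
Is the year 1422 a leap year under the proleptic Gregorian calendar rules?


Gregorian leap year rule: divisible by 4, but not by 100, unless also by 400.
1422 is not divisible by 4 -> not a leap year

No


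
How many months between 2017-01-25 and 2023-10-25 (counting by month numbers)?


From January 2017 to October 2023
6 years * 12 = 72 months, plus 9 months = 81

81 months


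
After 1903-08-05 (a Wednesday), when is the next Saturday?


Current: Wednesday
Target: Saturday
Days ahead: 3

Next Saturday: 1903-08-08


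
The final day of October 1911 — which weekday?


October 1911 has 31 days
Anchor: Jan 1, 1911. With p = 1911 - 1 = 1910: (p + p//4 - p//100 + p//400) mod 7 = (1910 + 477 - 19 + 4) mod 7 = 2372 mod 7 = 6 -> Sunday (Mon=0 ... Sun=6)
Days before October (Jan-Sep): 273; October 1 index = (6 + 273) mod 7 = 6 -> Sunday
Last day offset: 31 - 1 = 30 days
Weekday index = (6 + 30) mod 7 = 1

Tuesday, October 31


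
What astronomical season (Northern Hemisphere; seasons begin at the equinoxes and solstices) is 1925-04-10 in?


Date: April 10
Astronomical Spring (approx.; exact equinox/solstice day varies by year): March 20 to June 20
April 10 falls within the Spring window

Spring


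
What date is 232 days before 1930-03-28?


Start: 1930-03-28, subtract 232 days
Back 28 days from March 28 reaches February 28, 1930 -> 204 left
February 1930 has 28 days -> back to January 31, 1930 -> 176 left
January 1930 has 31 days -> back to December 31, 1929 -> 145 left
December 1929 has 31 days -> back to November 30, 1929 -> 114 left
November 1929 has 30 days -> back to October 31, 1929 -> 84 left
October 1929 has 31 days -> back to September 30, 1929 -> 53 left
September 1929 has 30 days -> back to August 31, 1929 -> 23 left
August 1929: 31 - 23 = 8 -> lands on August 8

Result: 1929-08-08


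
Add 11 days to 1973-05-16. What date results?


Start: 1973-05-16, add 11 days
May 1973 has 31 days; 16 + 11 = 27 stays within May

Result: 1973-05-27


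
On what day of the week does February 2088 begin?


Target: February 1, 2088
Anchor: Jan 1, 2088. With p = 2088 - 1 = 2087: (p + p//4 - p//100 + p//400) mod 7 = (2087 + 521 - 20 + 5) mod 7 = 2593 mod 7 = 3 -> Thursday (Mon=0 ... Sun=6)
Days before February (Jan): 31 days
Weekday index = (3 + 31) mod 7 = 6

Sunday


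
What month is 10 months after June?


June is month 6
6 + 10 = 16; wrap: 16 - 12 = 4

April


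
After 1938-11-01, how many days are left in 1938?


Day of year: 305 of 365
Remaining = 365 - 305

60 days


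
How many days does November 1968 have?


November 1968

30 days


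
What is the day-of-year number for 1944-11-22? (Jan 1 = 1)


Date: November 22, 1944
Days in months 1 through 10: 305
Plus 22 days in November

Day of year: 327


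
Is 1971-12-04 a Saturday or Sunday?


Anchor: Jan 1, 1971. With p = 1971 - 1 = 1970: (p + p//4 - p//100 + p//400) mod 7 = (1970 + 492 - 19 + 4) mod 7 = 2447 mod 7 = 4 -> Friday (Mon=0 ... Sun=6)
Day of year: 338; offset = 337
Weekday index = (4 + 337) mod 7 = 5 -> Saturday
Weekend days: Saturday, Sunday

Yes


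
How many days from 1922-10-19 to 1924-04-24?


From 1922-10-19 to 1924-04-24
1922-10-19: days before October = 31 + 28 + 31 + 30 + 31 + 30 + 31 + 31 + 30 = 273 (1922 is not a leap year); day of year = 273 + 19 = 292
1924-04-24: days before April = 31 + 29 + 31 = 91 (1924 is a leap year); day of year = 91 + 24 = 115
Rest of 1922: 365 - 292 = 73
Full years 1923 (365): 365
Total = 73 + 365 + 115 = 553

553 days


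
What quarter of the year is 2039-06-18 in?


Month: June (month 6)
Q1: Jan-Mar, Q2: Apr-Jun, Q3: Jul-Sep, Q4: Oct-Dec

Q2


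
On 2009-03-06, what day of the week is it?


Date: March 6, 2009
Anchor: Jan 1, 2009. With p = 2009 - 1 = 2008: (p + p//4 - p//100 + p//400) mod 7 = (2008 + 502 - 20 + 5) mod 7 = 2495 mod 7 = 3 -> Thursday (Mon=0 ... Sun=6)
Days before March (Jan-Feb): 59; offset = 59 + 6 - 1 = 64
Weekday index = (3 + 64) mod 7 = 4

Day of the week: Friday


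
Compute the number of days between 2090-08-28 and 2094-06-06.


From 2090-08-28 to 2094-06-06
2090-08-28: days before August = 31 + 28 + 31 + 30 + 31 + 30 + 31 = 212 (2090 is not a leap year); day of year = 212 + 28 = 240
2094-06-06: days before June = 31 + 28 + 31 + 30 + 31 = 151 (2094 is not a leap year); day of year = 151 + 6 = 157
Rest of 2090: 365 - 240 = 125
Full years 2091 (365), 2092 (366), 2093 (365): 1096
Total = 125 + 1096 + 157 = 1378

1378 days


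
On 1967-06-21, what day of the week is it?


Date: June 21, 1967
Anchor: Jan 1, 1967. With p = 1967 - 1 = 1966: (p + p//4 - p//100 + p//400) mod 7 = (1966 + 491 - 19 + 4) mod 7 = 2442 mod 7 = 6 -> Sunday (Mon=0 ... Sun=6)
Days before June (Jan-May): 151; offset = 151 + 21 - 1 = 171
Weekday index = (6 + 171) mod 7 = 2

Day of the week: Wednesday


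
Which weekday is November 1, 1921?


Target: November 1, 1921
Anchor: Jan 1, 1921. With p = 1921 - 1 = 1920: (p + p//4 - p//100 + p//400) mod 7 = (1920 + 480 - 19 + 4) mod 7 = 2385 mod 7 = 5 -> Saturday (Mon=0 ... Sun=6)
Days before November (Jan-Oct): 304 days
Weekday index = (5 + 304) mod 7 = 1

Tuesday


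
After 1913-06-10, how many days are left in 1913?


Day of year: 161 of 365
Remaining = 365 - 161

204 days


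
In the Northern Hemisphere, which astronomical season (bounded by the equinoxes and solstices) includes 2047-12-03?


Date: December 3
Astronomical Autumn (approx.; exact equinox/solstice day varies by year): September 22 to December 20
December 3 falls within the Autumn window

Autumn


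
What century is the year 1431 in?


Century = (year - 1) // 100 + 1
= (1431 - 1) // 100 + 1
= 1430 // 100 + 1
= 14 + 1

15th century


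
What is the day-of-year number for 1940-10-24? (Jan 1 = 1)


Date: October 24, 1940
Days in months 1 through 9: 274
Plus 24 days in October

Day of year: 298


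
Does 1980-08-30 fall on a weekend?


Anchor: Jan 1, 1980. With p = 1980 - 1 = 1979: (p + p//4 - p//100 + p//400) mod 7 = (1979 + 494 - 19 + 4) mod 7 = 2458 mod 7 = 1 -> Tuesday (Mon=0 ... Sun=6)
Day of year: 243; offset = 242
Weekday index = (1 + 242) mod 7 = 5 -> Saturday
Weekend days: Saturday, Sunday

Yes


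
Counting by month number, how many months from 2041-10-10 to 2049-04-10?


From October 2041 to April 2049
8 years * 12 = 96 months, minus 6 months = 90

90 months


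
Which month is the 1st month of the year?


Month 1 of 12

January


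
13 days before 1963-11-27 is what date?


Start: 1963-11-27, subtract 13 days
27 - 13 = 14 stays within November 1963

Result: 1963-11-14


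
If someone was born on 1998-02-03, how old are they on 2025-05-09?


Birth: 1998-02-03
Reference: 2025-05-09
Year difference: 2025 - 1998 = 27

27 years old


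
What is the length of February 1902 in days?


February 1902 (leap year: no)

28 days


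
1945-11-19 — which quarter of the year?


Month: November (month 11)
Q1: Jan-Mar, Q2: Apr-Jun, Q3: Jul-Sep, Q4: Oct-Dec

Q4


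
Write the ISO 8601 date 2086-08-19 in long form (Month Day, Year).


ISO 2086-08-19 parses as year=2086, month=08, day=19
Month 8 -> August

August 19, 2086


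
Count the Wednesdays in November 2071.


November 2071 has 30 days
Anchor: Jan 1, 2071. With p = 2071 - 1 = 2070: (p + p//4 - p//100 + p//400) mod 7 = (2070 + 517 - 20 + 5) mod 7 = 2572 mod 7 = 3 -> Thursday (Mon=0 ... Sun=6)
Days before November (Jan-Oct): 304; November 1 index = (3 + 304) mod 7 = 6 -> Sunday
First Wednesday is November 4
Wednesdays: 4, 11, 18, 25

4 Wednesdays


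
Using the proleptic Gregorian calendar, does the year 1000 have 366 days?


Gregorian leap year rule: divisible by 4, but not by 100, unless also by 400.
1000 is divisible by 100 but not 400 -> not a leap year

No


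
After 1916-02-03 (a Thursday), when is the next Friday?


Current: Thursday
Target: Friday
Days ahead: 1

Next Friday: 1916-02-04


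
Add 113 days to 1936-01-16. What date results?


Start: 1936-01-16, add 113 days
January 1936 has 31 days: 31 - 16 = 15 days to January 31 -> 98 left
February 1936 has 29 days -> 69 left
March 1936 has 31 days -> 38 left
April 1936 has 30 days -> 8 left
May 1936: 8 <= 31 -> lands on May 8

Result: 1936-05-08


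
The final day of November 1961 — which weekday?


November 1961 has 30 days
Anchor: Jan 1, 1961. With p = 1961 - 1 = 1960: (p + p//4 - p//100 + p//400) mod 7 = (1960 + 490 - 19 + 4) mod 7 = 2435 mod 7 = 6 -> Sunday (Mon=0 ... Sun=6)
Days before November (Jan-Oct): 304; November 1 index = (6 + 304) mod 7 = 2 -> Wednesday
Last day offset: 30 - 1 = 29 days
Weekday index = (2 + 29) mod 7 = 3

Thursday, November 30


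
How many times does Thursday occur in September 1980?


September 1980 has 30 days
Anchor: Jan 1, 1980. With p = 1980 - 1 = 1979: (p + p//4 - p//100 + p//400) mod 7 = (1979 + 494 - 19 + 4) mod 7 = 2458 mod 7 = 1 -> Tuesday (Mon=0 ... Sun=6)
Days before September (Jan-Aug): 244; September 1 index = (1 + 244) mod 7 = 0 -> Monday
First Thursday is September 4
Thursdays: 4, 11, 18, 25

4 Thursdays


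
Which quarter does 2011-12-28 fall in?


Month: December (month 12)
Q1: Jan-Mar, Q2: Apr-Jun, Q3: Jul-Sep, Q4: Oct-Dec

Q4


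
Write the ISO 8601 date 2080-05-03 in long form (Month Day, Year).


ISO 2080-05-03 parses as year=2080, month=05, day=03
Month 5 -> May

May 3, 2080


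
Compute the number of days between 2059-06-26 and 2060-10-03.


From 2059-06-26 to 2060-10-03
2059-06-26: days before June = 31 + 28 + 31 + 30 + 31 = 151 (2059 is not a leap year); day of year = 151 + 26 = 177
2060-10-03: days before October = 31 + 29 + 31 + 30 + 31 + 30 + 31 + 31 + 30 = 274 (2060 is a leap year); day of year = 274 + 3 = 277
Rest of 2059: 365 - 177 = 188
Total = 188 + 277 = 465

465 days


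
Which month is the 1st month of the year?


Month 1 of 12

January


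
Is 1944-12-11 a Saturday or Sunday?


Anchor: Jan 1, 1944. With p = 1944 - 1 = 1943: (p + p//4 - p//100 + p//400) mod 7 = (1943 + 485 - 19 + 4) mod 7 = 2413 mod 7 = 5 -> Saturday (Mon=0 ... Sun=6)
Day of year: 346; offset = 345
Weekday index = (5 + 345) mod 7 = 0 -> Monday
Weekend days: Saturday, Sunday

No


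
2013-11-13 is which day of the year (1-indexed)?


Date: November 13, 2013
Days in months 1 through 10: 304
Plus 13 days in November

Day of year: 317


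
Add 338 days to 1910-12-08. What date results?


Start: 1910-12-08, add 338 days
December 1910 has 31 days: 31 - 8 = 23 days to December 31 -> 315 left
January 1911 has 31 days -> 284 left
February 1911 has 28 days -> 256 left
March 1911 has 31 days -> 225 left
April 1911 has 30 days -> 195 left
May 1911 has 31 days -> 164 left
June 1911 has 30 days -> 134 left
July 1911 has 31 days -> 103 left
August 1911 has 31 days -> 72 left
September 1911 has 30 days -> 42 left
October 1911 has 31 days -> 11 left
November 1911: 11 <= 30 -> lands on November 11

Result: 1911-11-11


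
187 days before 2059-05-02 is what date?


Start: 2059-05-02, subtract 187 days
Back 2 days from May 2 reaches April 30, 2059 -> 185 left
April 2059 has 30 days -> back to March 31, 2059 -> 155 left
March 2059 has 31 days -> back to February 28, 2059 -> 124 left
February 2059 has 28 days -> back to January 31, 2059 -> 96 left
January 2059 has 31 days -> back to December 31, 2058 -> 65 left
December 2058 has 31 days -> back to November 30, 2058 -> 34 left
November 2058 has 30 days -> back to October 31, 2058 -> 4 left
October 2058: 31 - 4 = 27 -> lands on October 27

Result: 2058-10-27


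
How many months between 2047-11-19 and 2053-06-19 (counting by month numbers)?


From November 2047 to June 2053
6 years * 12 = 72 months, minus 5 months = 67

67 months


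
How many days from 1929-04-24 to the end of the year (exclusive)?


Day of year: 114 of 365
Remaining = 365 - 114

251 days


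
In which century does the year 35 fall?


Century = (year - 1) // 100 + 1
= (35 - 1) // 100 + 1
= 34 // 100 + 1
= 0 + 1

1st century


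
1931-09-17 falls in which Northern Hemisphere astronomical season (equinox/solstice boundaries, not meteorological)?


Date: September 17
Astronomical Summer (approx.; exact equinox/solstice day varies by year): June 21 to September 21
September 17 falls within the Summer window

Summer


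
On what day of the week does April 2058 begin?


Target: April 1, 2058
Anchor: Jan 1, 2058. With p = 2058 - 1 = 2057: (p + p//4 - p//100 + p//400) mod 7 = (2057 + 514 - 20 + 5) mod 7 = 2556 mod 7 = 1 -> Tuesday (Mon=0 ... Sun=6)
Days before April (Jan-Mar): 90 days
Weekday index = (1 + 90) mod 7 = 0

Monday


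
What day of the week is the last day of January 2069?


January 2069 has 31 days
Anchor: Jan 1, 2069. With p = 2069 - 1 = 2068: (p + p//4 - p//100 + p//400) mod 7 = (2068 + 517 - 20 + 5) mod 7 = 2570 mod 7 = 1 -> Tuesday (Mon=0 ... Sun=6)
January 1 is the anchor itself -> Tuesday
Last day offset: 31 - 1 = 30 days
Weekday index = (1 + 30) mod 7 = 3

Thursday, January 31


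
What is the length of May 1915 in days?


May 1915

31 days


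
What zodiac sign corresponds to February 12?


Date: February 12
Conventional tropical zodiac dates: Aquarius from January 20 onward; Pisces starts February 19
February 12 falls within the Aquarius range

Aquarius


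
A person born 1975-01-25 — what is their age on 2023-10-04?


Birth: 1975-01-25
Reference: 2023-10-04
Year difference: 2023 - 1975 = 48

48 years old


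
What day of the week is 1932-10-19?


Date: October 19, 1932
Anchor: Jan 1, 1932. With p = 1932 - 1 = 1931: (p + p//4 - p//100 + p//400) mod 7 = (1931 + 482 - 19 + 4) mod 7 = 2398 mod 7 = 4 -> Friday (Mon=0 ... Sun=6)
Days before October (Jan-Sep): 274; offset = 274 + 19 - 1 = 292
Weekday index = (4 + 292) mod 7 = 2

Day of the week: Wednesday


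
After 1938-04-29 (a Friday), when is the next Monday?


Current: Friday
Target: Monday
Days ahead: 3

Next Monday: 1938-05-02


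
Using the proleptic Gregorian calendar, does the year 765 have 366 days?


Gregorian leap year rule: divisible by 4, but not by 100, unless also by 400.
765 is not divisible by 4 -> not a leap year

No


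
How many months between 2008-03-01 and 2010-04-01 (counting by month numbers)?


From March 2008 to April 2010
2 years * 12 = 24 months, plus 1 month = 25

25 months


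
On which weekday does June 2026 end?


June 2026 has 30 days
Anchor: Jan 1, 2026. With p = 2026 - 1 = 2025: (p + p//4 - p//100 + p//400) mod 7 = (2025 + 506 - 20 + 5) mod 7 = 2516 mod 7 = 3 -> Thursday (Mon=0 ... Sun=6)
Days before June (Jan-May): 151; June 1 index = (3 + 151) mod 7 = 0 -> Monday
Last day offset: 30 - 1 = 29 days
Weekday index = (0 + 29) mod 7 = 1

Tuesday, June 30


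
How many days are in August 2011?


August 2011

31 days


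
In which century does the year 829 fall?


Century = (year - 1) // 100 + 1
= (829 - 1) // 100 + 1
= 828 // 100 + 1
= 8 + 1

9th century


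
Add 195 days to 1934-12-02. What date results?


Start: 1934-12-02, add 195 days
December 1934 has 31 days: 31 - 2 = 29 days to December 31 -> 166 left
January 1935 has 31 days -> 135 left
February 1935 has 28 days -> 107 left
March 1935 has 31 days -> 76 left
April 1935 has 30 days -> 46 left
May 1935 has 31 days -> 15 left
June 1935: 15 <= 30 -> lands on June 15

Result: 1935-06-15


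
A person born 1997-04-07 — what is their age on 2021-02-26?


Birth: 1997-04-07
Reference: 2021-02-26
Year difference: 2021 - 1997 = 24
Birthday not yet reached in 2021, subtract 1

23 years old


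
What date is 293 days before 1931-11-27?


Start: 1931-11-27, subtract 293 days
Back 27 days from November 27 reaches October 31, 1931 -> 266 left
October 1931 has 31 days -> back to September 30, 1931 -> 235 left
September 1931 has 30 days -> back to August 31, 1931 -> 205 left
August 1931 has 31 days -> back to July 31, 1931 -> 174 left
July 1931 has 31 days -> back to June 30, 1931 -> 143 left
June 1931 has 30 days -> back to May 31, 1931 -> 113 left
May 1931 has 31 days -> back to April 30, 1931 -> 82 left
April 1931 has 30 days -> back to March 31, 1931 -> 52 left
March 1931 has 31 days -> back to February 28, 1931 -> 21 left
February 1931: 28 - 21 = 7 -> lands on February 7

Result: 1931-02-07


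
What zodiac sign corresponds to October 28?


Date: October 28
Conventional tropical zodiac dates: Scorpio from October 23 onward; Sagittarius starts November 22
October 28 falls within the Scorpio range

Scorpio


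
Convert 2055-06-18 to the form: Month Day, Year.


ISO 2055-06-18 parses as year=2055, month=06, day=18
Month 6 -> June

June 18, 2055


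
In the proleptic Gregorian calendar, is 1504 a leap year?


Gregorian leap year rule: divisible by 4, but not by 100, unless also by 400.
1504 is divisible by 4 but not 100 -> leap year

Yes


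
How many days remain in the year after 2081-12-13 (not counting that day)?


Day of year: 347 of 365
Remaining = 365 - 347

18 days


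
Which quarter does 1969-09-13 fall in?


Month: September (month 9)
Q1: Jan-Mar, Q2: Apr-Jun, Q3: Jul-Sep, Q4: Oct-Dec

Q3


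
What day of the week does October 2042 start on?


Target: October 1, 2042
Anchor: Jan 1, 2042. With p = 2042 - 1 = 2041: (p + p//4 - p//100 + p//400) mod 7 = (2041 + 510 - 20 + 5) mod 7 = 2536 mod 7 = 2 -> Wednesday (Mon=0 ... Sun=6)
Days before October (Jan-Sep): 273 days
Weekday index = (2 + 273) mod 7 = 2

Wednesday


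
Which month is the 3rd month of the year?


Month 3 of 12

March


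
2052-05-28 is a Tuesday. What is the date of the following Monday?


Current: Tuesday
Target: Monday
Days ahead: 6

Next Monday: 2052-06-03


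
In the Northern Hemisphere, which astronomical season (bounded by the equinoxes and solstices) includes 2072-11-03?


Date: November 3
Astronomical Autumn (approx.; exact equinox/solstice day varies by year): September 22 to December 20
November 3 falls within the Autumn window

Autumn


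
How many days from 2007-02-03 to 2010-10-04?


From 2007-02-03 to 2010-10-04
2007-02-03: days before February = 31; day of year = 31 + 3 = 34
2010-10-04: days before October = 31 + 28 + 31 + 30 + 31 + 30 + 31 + 31 + 30 = 273 (2010 is not a leap year); day of year = 273 + 4 = 277
Rest of 2007: 365 - 34 = 331
Full years 2008 (366), 2009 (365): 731
Total = 331 + 731 + 277 = 1339

1339 days


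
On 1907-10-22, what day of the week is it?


Date: October 22, 1907
Anchor: Jan 1, 1907. With p = 1907 - 1 = 1906: (p + p//4 - p//100 + p//400) mod 7 = (1906 + 476 - 19 + 4) mod 7 = 2367 mod 7 = 1 -> Tuesday (Mon=0 ... Sun=6)
Days before October (Jan-Sep): 273; offset = 273 + 22 - 1 = 294
Weekday index = (1 + 294) mod 7 = 1

Day of the week: Tuesday


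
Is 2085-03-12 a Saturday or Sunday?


Anchor: Jan 1, 2085. With p = 2085 - 1 = 2084: (p + p//4 - p//100 + p//400) mod 7 = (2084 + 521 - 20 + 5) mod 7 = 2590 mod 7 = 0 -> Monday (Mon=0 ... Sun=6)
Day of year: 71; offset = 70
Weekday index = (0 + 70) mod 7 = 0 -> Monday
Weekend days: Saturday, Sunday

No


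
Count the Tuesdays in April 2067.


April 2067 has 30 days
Anchor: Jan 1, 2067. With p = 2067 - 1 = 2066: (p + p//4 - p//100 + p//400) mod 7 = (2066 + 516 - 20 + 5) mod 7 = 2567 mod 7 = 5 -> Saturday (Mon=0 ... Sun=6)
Days before April (Jan-Mar): 90; April 1 index = (5 + 90) mod 7 = 4 -> Friday
First Tuesday is April 5
Tuesdays: 5, 12, 19, 26

4 Tuesdays


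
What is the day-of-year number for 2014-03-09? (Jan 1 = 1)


Date: March 9, 2014
Days in months 1 through 2: 59
Plus 9 days in March

Day of year: 68


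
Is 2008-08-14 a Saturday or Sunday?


Anchor: Jan 1, 2008. With p = 2008 - 1 = 2007: (p + p//4 - p//100 + p//400) mod 7 = (2007 + 501 - 20 + 5) mod 7 = 2493 mod 7 = 1 -> Tuesday (Mon=0 ... Sun=6)
Day of year: 227; offset = 226
Weekday index = (1 + 226) mod 7 = 3 -> Thursday
Weekend days: Saturday, Sunday

No


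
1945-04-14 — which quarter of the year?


Month: April (month 4)
Q1: Jan-Mar, Q2: Apr-Jun, Q3: Jul-Sep, Q4: Oct-Dec

Q2


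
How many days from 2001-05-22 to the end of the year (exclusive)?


Day of year: 142 of 365
Remaining = 365 - 142

223 days


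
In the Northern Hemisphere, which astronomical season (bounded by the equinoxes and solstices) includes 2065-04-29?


Date: April 29
Astronomical Spring (approx.; exact equinox/solstice day varies by year): March 20 to June 20
April 29 falls within the Spring window

Spring


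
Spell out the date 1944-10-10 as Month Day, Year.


ISO 1944-10-10 parses as year=1944, month=10, day=10
Month 10 -> October

October 10, 1944


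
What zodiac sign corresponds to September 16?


Date: September 16
Conventional tropical zodiac dates: Virgo from August 23 onward; Libra starts September 23
September 16 falls within the Virgo range

Virgo


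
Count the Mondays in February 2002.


February 2002 has 28 days
Anchor: Jan 1, 2002. With p = 2002 - 1 = 2001: (p + p//4 - p//100 + p//400) mod 7 = (2001 + 500 - 20 + 5) mod 7 = 2486 mod 7 = 1 -> Tuesday (Mon=0 ... Sun=6)
Days before February (Jan): 31; February 1 index = (1 + 31) mod 7 = 4 -> Friday
First Monday is February 4
Mondays: 4, 11, 18, 25

4 Mondays


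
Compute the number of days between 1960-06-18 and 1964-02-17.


From 1960-06-18 to 1964-02-17
1960-06-18: days before June = 31 + 29 + 31 + 30 + 31 = 152 (1960 is a leap year); day of year = 152 + 18 = 170
1964-02-17: days before February = 31; day of year = 31 + 17 = 48
Rest of 1960: 366 - 170 = 196
Full years 1961 (365), 1962 (365), 1963 (365): 1095
Total = 196 + 1095 + 48 = 1339

1339 days


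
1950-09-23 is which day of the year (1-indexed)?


Date: September 23, 1950
Days in months 1 through 8: 243
Plus 23 days in September

Day of year: 266


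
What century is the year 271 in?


Century = (year - 1) // 100 + 1
= (271 - 1) // 100 + 1
= 270 // 100 + 1
= 2 + 1

3rd century


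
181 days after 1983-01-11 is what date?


Start: 1983-01-11, add 181 days
January 1983 has 31 days: 31 - 11 = 20 days to January 31 -> 161 left
February 1983 has 28 days -> 133 left
March 1983 has 31 days -> 102 left
April 1983 has 30 days -> 72 left
May 1983 has 31 days -> 41 left
June 1983 has 30 days -> 11 left
July 1983: 11 <= 31 -> lands on July 11

Result: 1983-07-11


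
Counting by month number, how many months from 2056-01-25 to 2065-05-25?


From January 2056 to May 2065
9 years * 12 = 108 months, plus 4 months = 112

112 months


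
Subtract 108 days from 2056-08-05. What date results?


Start: 2056-08-05, subtract 108 days
Back 5 days from August 5 reaches July 31, 2056 -> 103 left
July 2056 has 31 days -> back to June 30, 2056 -> 72 left
June 2056 has 30 days -> back to May 31, 2056 -> 42 left
May 2056 has 31 days -> back to April 30, 2056 -> 11 left
April 2056: 30 - 11 = 19 -> lands on April 19

Result: 2056-04-19
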